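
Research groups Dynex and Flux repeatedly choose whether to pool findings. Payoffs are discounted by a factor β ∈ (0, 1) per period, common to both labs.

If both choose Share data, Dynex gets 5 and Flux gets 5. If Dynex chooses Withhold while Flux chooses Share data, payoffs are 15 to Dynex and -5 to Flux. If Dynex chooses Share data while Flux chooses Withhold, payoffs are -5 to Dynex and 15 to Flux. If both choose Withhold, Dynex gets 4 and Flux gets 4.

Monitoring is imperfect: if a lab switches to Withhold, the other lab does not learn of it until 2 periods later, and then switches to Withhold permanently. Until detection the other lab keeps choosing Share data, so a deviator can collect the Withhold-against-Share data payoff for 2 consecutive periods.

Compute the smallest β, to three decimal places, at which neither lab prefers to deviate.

A deviator earns 15 for 2 periods, then 4 forever; cooperating earns 5 forever. Multiplying the IC by (1−β):
5 ≥ 15(1−β^2) + 4β^2, so 11·β^2 ≥ 10 and β^2 ≥ 10/11.
β ≥ (10/11)^(1/2) ≈ 0.953.

0.953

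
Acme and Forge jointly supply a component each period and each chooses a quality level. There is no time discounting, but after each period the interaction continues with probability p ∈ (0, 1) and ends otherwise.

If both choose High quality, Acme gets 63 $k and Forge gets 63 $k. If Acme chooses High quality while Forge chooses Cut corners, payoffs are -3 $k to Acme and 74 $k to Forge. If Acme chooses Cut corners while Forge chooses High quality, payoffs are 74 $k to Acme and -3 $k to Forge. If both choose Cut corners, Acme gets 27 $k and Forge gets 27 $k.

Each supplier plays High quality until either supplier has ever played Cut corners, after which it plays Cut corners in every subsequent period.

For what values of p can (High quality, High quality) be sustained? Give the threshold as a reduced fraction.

With no time discounting, the continuation probability p plays the role of the discount factor.
Grim-trigger IC: 63/(1−p) ≥ 74 + 27p/(1−p) ⇒ p ≥ (74−63)/(74−27) = 11/47.

11/47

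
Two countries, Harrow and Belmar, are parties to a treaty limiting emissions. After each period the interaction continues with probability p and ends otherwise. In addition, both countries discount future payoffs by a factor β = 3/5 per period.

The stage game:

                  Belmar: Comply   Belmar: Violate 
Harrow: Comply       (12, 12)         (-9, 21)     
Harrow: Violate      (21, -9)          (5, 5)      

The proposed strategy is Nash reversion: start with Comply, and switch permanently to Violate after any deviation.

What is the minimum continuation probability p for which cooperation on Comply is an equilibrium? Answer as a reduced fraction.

With continuation probability p and discount β, the effective per-period discount factor is βp.
Grim-trigger IC: βp ≥ (21−12)/(21−5) = 9/16.
So p ≥ (9/16)/(3/5) = 15/16.

15/16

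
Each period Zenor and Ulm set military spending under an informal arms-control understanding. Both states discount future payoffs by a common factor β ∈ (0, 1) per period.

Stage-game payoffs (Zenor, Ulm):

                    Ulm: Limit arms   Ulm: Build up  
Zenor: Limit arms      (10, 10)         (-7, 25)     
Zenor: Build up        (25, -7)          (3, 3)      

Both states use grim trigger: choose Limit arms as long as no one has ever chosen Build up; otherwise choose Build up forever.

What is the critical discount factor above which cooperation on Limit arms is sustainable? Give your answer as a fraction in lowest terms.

Under grim trigger the critical discount factor is (T−C)/(T−P) with T = 25, C = 10, P = 3.
β* = (25−10)/(25−3) = 15/22.

15/22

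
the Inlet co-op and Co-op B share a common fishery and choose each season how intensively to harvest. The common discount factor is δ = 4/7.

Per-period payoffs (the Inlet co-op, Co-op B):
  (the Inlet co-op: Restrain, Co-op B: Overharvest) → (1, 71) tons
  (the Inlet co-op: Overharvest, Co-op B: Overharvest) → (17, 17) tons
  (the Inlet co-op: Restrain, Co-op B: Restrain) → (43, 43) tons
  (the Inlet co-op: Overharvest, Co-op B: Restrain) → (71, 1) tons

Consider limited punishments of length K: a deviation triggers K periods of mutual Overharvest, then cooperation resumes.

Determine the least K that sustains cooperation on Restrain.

3

No profitable deviation requires (43−17)(δ+…+δ^K) ≥ 71−43, i.e. δ+…+δ^K ≥ 14/13 ≈ 1.0769.
With δ = 4/7, the partial sums are K=1: 0.5714, K=2: 0.8980, K=3: 1.0845.
K = 3 is the first length at which the sum reaches 1.0769.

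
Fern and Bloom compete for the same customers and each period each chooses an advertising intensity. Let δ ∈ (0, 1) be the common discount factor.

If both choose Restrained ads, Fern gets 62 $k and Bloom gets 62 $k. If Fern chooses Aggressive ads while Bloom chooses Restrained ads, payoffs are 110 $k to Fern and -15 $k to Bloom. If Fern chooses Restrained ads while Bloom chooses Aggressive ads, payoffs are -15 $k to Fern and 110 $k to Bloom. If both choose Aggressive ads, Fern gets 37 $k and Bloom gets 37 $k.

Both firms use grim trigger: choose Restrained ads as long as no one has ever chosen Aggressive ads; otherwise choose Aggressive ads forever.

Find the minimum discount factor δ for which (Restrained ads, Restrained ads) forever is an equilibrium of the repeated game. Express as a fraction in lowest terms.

62/(1−δ) ≥ 110 + 37δ/(1−δ)
62 ≥ 110 − 73δ
δ ≥ 48/73.

48/73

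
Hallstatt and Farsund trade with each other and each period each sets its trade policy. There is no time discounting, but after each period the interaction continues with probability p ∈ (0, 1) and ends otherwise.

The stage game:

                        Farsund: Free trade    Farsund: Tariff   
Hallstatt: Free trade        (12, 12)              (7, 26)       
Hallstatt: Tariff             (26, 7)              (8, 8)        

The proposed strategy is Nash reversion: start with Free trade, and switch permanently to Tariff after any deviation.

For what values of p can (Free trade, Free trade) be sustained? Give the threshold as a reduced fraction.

7/9

With no time discounting, the continuation probability p plays the role of the discount factor.
Grim-trigger IC: 12/(1−p) ≥ 26 + 8p/(1−p) ⇒ p ≥ (26−12)/(26−8) = 7/9.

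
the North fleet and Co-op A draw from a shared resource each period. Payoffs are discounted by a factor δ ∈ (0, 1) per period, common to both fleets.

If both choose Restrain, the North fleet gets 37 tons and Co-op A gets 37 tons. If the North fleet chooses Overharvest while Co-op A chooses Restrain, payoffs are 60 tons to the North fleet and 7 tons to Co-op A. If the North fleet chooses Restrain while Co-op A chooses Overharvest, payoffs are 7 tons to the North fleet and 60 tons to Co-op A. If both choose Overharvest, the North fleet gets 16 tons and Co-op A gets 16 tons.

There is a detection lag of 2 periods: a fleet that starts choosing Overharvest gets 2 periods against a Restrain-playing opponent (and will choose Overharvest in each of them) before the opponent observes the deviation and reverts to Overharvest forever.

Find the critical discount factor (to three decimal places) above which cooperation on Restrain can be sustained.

Deviating for the 2 undetected periods gains 60−37 = 23 per period over cooperation, then loses 37−16 = 21 per period forever once punishment starts.
Gain: 23(1 + δ + … + δ^1); loss: 21·δ^2/(1−δ).
No profitable deviation ⇔ 23(1−δ^2) ≤ 21·δ^2, i.e. δ^2 ≥ 23/(23+21) = 23/44.
Hence δ ≥ (23/44)^(1/2) ≈ 0.723.

0.723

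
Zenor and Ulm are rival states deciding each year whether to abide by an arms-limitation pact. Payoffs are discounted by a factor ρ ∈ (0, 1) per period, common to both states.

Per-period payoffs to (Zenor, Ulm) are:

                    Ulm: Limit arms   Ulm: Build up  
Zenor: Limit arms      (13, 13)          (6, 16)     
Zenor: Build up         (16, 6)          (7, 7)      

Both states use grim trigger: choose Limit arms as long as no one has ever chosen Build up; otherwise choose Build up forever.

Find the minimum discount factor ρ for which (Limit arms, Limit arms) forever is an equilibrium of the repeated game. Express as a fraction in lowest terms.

1/3

One-period gain from deviating is 16 − 13 = 3. The loss is 13 − 7 = 6 in every subsequent period, with present value 6·ρ/(1−ρ).
Deviation is unprofitable when 6·ρ/(1−ρ) ≥ 3, i.e. ρ/(1−ρ) ≥ 1/2.
Equivalently ρ ≥ 3/(3+6) = 1/3.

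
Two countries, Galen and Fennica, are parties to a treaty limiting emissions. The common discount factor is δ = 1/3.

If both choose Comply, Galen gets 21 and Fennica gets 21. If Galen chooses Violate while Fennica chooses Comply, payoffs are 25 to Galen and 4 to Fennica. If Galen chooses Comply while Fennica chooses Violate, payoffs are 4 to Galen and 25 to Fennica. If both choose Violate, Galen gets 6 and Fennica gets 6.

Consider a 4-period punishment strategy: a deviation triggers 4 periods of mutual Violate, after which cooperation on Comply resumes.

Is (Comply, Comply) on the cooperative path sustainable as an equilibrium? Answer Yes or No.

Yes

IC: δ+…+δ^4 ≥ (25−21)/(21−6) = 4/15.
At δ = 1/3: partial sum = 0.4938 ≥ 0.2667. Cooperation sustainable.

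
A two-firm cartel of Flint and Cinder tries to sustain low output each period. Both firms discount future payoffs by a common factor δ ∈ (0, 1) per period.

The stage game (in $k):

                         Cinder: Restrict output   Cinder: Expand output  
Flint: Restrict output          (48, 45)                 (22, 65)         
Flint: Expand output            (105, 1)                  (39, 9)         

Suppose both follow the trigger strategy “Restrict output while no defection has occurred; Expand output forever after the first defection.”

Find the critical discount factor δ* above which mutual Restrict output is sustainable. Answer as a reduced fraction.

19/22

Flint: cooperation gives 48 each period; deviation gives 105 once then 39 forever.
  48/(1−δ) ≥ 105 + 39δ/(1−δ) ⇒ δ ≥ 57/66 = 19/22.
Cinder: cooperation gives 45 each period; deviation gives 65 once then 9 forever.
  δ ≥ 20/56 = 5/14.
Both must hold, so the binding constraint is Flint's: δ ≥ 19/22.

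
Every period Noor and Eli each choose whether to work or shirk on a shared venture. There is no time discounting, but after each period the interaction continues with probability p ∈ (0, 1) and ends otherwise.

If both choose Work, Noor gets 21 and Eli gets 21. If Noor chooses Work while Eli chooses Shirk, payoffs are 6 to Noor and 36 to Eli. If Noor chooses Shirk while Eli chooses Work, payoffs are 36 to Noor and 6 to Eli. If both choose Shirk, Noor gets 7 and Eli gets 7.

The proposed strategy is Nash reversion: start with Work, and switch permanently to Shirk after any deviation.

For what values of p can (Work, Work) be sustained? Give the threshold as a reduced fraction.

15/29

Expected cooperation value is 21 + p·21 + p²·21 + … = 21/(1−p); deviation gives 36 + p·7/(1−p).
21 ≥ 36(1−p) + 7p ⇒ 29p ≥ 15 ⇒ p ≥ 15/29.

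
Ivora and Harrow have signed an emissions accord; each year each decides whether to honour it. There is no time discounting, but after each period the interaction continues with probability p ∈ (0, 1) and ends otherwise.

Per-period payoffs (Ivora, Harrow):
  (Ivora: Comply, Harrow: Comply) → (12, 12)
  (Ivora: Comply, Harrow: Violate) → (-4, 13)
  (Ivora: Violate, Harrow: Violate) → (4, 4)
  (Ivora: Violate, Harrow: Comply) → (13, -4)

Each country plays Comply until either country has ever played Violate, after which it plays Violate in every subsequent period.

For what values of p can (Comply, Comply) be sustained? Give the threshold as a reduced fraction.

1/9

Expected cooperation value is 12 + p·12 + p²·12 + … = 12/(1−p); deviation gives 13 + p·4/(1−p).
12 ≥ 13(1−p) + 4p ⇒ 9p ≥ 1 ⇒ p ≥ 1/9.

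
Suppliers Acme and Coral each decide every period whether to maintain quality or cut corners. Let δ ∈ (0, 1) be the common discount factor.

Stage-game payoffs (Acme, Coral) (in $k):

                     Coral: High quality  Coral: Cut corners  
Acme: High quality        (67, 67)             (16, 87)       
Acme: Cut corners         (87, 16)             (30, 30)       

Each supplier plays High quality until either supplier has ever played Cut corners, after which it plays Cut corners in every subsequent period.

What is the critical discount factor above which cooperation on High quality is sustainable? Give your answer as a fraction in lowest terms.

20/57

67/(1−δ) ≥ 87 + 30δ/(1−δ)
67 ≥ 87 − 57δ
δ ≥ 20/57.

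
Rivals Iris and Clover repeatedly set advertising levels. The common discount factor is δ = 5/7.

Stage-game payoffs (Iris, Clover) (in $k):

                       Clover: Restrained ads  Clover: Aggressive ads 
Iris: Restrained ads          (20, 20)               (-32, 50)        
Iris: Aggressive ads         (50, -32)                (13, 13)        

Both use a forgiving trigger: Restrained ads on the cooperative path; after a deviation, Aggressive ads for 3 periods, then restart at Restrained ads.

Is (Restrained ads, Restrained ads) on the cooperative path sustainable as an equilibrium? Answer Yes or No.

No

Comparing payoff streams over the 4 periods until play realigns: cooperate → 20(1+δ+…+δ^3); deviate → 50 + 13(δ+…+δ^3).
Cooperation is sustained iff (20−13)(δ+…+δ^3) ≥ 50−20.
δ+…+δ^3 = 5/7·(1−(5/7)^3)/(1−5/7) = 1.5889, and (50−20)/(20−13) = 4.2857.
1.5889 < 4.2857, so cooperation is not sustainable.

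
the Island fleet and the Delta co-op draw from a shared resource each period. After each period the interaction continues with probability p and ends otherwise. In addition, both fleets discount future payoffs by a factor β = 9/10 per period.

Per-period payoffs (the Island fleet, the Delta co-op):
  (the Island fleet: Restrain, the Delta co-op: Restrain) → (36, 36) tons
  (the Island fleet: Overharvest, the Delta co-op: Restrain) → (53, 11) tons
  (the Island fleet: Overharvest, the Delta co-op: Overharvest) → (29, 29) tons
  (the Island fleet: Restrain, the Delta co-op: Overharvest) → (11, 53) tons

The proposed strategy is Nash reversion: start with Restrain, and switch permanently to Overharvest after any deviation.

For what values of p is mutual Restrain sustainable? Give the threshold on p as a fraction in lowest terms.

Expected continuation weight on next period's payoff is β·p = 9/10·p, which plays the role of the discount factor.
Cooperation requires 9/10·p ≥ (53−36)/(53−29) = 17/24, hence p ≥ 85/108.

85/108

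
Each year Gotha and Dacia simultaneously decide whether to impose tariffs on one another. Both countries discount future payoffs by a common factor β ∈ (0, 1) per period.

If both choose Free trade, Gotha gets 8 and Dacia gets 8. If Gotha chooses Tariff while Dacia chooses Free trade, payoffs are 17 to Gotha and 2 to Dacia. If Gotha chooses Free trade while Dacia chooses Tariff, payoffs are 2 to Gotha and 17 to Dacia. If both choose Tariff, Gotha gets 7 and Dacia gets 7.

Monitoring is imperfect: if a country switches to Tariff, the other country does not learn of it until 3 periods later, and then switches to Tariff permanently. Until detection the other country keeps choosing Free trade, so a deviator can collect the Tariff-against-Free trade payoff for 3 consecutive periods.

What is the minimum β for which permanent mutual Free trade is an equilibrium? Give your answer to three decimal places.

Deviating for the 3 undetected periods gains 17−8 = 9 per period over cooperation, then loses 8−7 = 1 per period forever once punishment starts.
Gain: 9(1 + β + … + β^2); loss: 1·β^3/(1−β).
No profitable deviation ⇔ 9(1−β^3) ≤ 1·β^3, i.e. β^3 ≥ 9/(9+1) = 9/10.
Hence β ≥ (9/10)^(1/3) ≈ 0.965.

0.965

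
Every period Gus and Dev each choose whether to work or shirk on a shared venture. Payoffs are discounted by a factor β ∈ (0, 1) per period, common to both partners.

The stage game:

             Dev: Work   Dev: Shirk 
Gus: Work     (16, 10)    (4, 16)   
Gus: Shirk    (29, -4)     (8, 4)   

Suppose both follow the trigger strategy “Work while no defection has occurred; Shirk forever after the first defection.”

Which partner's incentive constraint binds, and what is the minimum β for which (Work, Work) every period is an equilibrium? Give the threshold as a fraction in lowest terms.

Gus; β ≥ 13/21

Gus: cooperation gives 16 each period; deviation gives 29 once then 8 forever.
  16/(1−β) ≥ 29 + 8β/(1−β) ⇒ β ≥ 13/21.
Dev: cooperation gives 10 each period; deviation gives 16 once then 4 forever.
  β ≥ 6/12 = 1/2.
Both must hold, so the binding constraint is Gus's: β ≥ 13/21.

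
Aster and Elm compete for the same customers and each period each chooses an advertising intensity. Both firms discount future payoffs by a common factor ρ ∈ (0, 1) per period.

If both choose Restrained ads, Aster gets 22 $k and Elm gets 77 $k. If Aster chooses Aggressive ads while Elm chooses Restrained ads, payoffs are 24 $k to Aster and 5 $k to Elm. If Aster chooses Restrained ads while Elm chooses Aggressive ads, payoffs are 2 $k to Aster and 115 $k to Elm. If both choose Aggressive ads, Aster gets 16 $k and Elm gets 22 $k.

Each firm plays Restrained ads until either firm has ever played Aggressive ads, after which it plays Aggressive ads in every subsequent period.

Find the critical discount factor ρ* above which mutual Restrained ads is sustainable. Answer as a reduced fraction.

Aster's threshold: (24−22)/(24−16) = 1/4.
Elm's threshold: (115−77)/(115−22) = 38/93.
1/4 < 38/93, so Elm binds and ρ* = 38/93.

38/93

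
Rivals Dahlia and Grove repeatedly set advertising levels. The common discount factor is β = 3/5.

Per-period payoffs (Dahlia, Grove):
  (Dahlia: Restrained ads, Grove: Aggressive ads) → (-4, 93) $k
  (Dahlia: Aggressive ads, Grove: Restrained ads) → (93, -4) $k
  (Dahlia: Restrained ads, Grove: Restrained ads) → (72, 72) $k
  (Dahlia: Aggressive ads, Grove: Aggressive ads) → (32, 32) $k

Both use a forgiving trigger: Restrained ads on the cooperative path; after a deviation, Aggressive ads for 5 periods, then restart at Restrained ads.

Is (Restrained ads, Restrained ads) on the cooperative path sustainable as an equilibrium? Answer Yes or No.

Yes

IC: β+…+β^5 ≥ (93−72)/(72−32) = 21/40.
At β = 3/5: partial sum = 1.3834 ≥ 0.5250. Cooperation sustainable.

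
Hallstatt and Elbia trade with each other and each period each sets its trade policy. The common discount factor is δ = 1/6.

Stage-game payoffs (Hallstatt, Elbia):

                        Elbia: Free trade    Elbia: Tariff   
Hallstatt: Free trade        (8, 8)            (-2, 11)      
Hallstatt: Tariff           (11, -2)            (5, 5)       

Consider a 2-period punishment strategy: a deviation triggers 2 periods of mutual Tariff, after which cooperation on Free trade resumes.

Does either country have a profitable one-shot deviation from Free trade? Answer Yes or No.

Yes

A one-shot deviation gives 11 now, then 5 for 2 periods, then back to 8.
Gain from deviating: (11−8) today; loss: (8−5) in each of the next 2 periods.
No-deviation condition: (8−5)(δ+…+δ^2) ≥ 11−8, i.e. δ+…+δ^2 ≥ 1.
At δ = 1/6: δ+…+δ^2 = 0.1944 < 1.0000.
So cooperation is not sustainable.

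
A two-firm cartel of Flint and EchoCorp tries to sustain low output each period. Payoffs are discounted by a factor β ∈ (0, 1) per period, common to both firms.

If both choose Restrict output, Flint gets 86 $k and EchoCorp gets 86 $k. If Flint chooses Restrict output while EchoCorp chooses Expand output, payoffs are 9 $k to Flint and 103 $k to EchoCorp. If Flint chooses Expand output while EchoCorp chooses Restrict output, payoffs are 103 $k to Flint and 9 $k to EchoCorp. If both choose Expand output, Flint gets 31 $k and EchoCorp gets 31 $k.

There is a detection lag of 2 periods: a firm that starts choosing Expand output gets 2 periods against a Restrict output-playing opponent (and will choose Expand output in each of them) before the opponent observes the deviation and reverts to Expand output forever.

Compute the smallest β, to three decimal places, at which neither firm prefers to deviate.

0.486

The best deviation is to choose Expand output for all 2 undetected periods, earning 103 each, then 31 forever once detected.
Deviation value: 103(1−β^2)/(1−β) + 31β^2/(1−β); cooperation value: 86/(1−β).
IC: 86 ≥ 103(1−β^2) + 31β^2 = 103 − 72β^2.
So β^2 ≥ 17/72, giving β ≥ (17/72)^(1/2) ≈ 0.486.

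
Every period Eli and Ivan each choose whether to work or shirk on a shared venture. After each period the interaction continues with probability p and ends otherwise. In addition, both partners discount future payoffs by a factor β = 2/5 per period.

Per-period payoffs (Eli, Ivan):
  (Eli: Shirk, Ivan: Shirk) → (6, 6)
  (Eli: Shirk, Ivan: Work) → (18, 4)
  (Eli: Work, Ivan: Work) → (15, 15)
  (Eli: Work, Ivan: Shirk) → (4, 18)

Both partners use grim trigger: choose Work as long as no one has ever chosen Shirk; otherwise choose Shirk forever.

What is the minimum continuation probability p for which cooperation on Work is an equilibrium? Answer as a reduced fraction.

5/8

Expected continuation weight on next period's payoff is β·p = 2/5·p, which plays the role of the discount factor.
Cooperation requires 2/5·p ≥ (18−15)/(18−6) = 1/4, hence p ≥ 5/8.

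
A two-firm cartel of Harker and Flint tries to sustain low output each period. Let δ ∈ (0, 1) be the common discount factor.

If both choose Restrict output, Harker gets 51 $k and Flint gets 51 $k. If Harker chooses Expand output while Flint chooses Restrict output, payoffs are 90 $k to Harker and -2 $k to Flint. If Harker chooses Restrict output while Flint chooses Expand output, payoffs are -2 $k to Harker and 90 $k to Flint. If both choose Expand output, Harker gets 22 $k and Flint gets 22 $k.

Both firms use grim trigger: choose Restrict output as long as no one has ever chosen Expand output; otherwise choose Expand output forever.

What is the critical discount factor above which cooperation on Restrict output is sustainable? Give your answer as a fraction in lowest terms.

Cooperation forever yields 51 each period: 51/(1−δ).
Deviating yields 90 once, then 22 forever: 90 + 22δ/(1−δ).
No profitable deviation requires 51/(1−δ) ≥ 90 + 22δ/(1−δ).
Multiplying by (1−δ): 51 ≥ 90(1−δ) + 22δ = 90 − 68δ.
So 68δ ≥ 39, i.e. δ ≥ 39/68.

39/68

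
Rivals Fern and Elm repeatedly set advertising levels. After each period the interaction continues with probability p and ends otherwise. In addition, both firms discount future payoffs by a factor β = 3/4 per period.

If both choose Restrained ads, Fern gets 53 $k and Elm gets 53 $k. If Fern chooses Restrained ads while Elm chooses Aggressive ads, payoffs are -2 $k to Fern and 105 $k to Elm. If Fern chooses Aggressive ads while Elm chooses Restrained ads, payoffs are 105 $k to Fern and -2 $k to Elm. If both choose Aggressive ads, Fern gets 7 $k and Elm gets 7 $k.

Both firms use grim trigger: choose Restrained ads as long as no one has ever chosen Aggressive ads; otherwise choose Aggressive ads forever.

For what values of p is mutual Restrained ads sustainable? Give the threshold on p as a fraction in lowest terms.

104/147

With continuation probability p and discount β, the effective per-period discount factor is βp.
Grim-trigger IC: βp ≥ (105−53)/(105−7) = 26/49.
So p ≥ (26/49)/(3/4) = 104/147.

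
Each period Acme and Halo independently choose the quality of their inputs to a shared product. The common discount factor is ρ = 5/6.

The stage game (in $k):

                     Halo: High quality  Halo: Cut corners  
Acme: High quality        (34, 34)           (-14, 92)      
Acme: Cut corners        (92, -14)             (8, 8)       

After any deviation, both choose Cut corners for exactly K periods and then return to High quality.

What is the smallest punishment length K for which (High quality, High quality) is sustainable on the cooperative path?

4

No profitable deviation requires (34−8)(ρ+…+ρ^K) ≥ 92−34, i.e. ρ+…+ρ^K ≥ 29/13 ≈ 2.2308.
With ρ = 5/6, the partial sums are K=1: 0.8333, K=2: 1.5278, K=3: 2.1065, K=4: 2.5887.
K = 4 is the first length at which the sum reaches 2.2308.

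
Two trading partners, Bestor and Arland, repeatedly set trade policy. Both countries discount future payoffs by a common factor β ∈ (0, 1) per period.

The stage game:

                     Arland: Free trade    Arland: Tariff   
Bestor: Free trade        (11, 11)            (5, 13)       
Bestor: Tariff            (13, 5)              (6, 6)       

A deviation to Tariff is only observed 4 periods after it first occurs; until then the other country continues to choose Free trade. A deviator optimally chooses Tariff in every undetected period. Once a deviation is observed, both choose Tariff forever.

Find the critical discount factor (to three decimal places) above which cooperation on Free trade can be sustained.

0.731

The best deviation is to choose Tariff for all 4 undetected periods, earning 13 each, then 6 forever once detected.
Deviation value: 13(1−β^4)/(1−β) + 6β^4/(1−β); cooperation value: 11/(1−β).
IC: 11 ≥ 13(1−β^4) + 6β^4 = 13 − 7β^4.
So β^4 ≥ 2/7, giving β ≥ (2/7)^(1/4) ≈ 0.731.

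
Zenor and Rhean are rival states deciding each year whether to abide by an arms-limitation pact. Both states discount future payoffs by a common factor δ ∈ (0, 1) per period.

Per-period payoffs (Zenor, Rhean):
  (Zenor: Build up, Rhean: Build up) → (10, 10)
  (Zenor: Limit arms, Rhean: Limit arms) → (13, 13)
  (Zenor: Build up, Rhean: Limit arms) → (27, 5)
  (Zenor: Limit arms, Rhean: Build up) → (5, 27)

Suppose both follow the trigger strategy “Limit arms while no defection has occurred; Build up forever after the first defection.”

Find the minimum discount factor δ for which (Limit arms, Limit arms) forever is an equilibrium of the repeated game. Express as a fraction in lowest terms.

13/(1−δ) ≥ 27 + 10δ/(1−δ)
13 ≥ 27 − 17δ
δ ≥ 14/17.

14/17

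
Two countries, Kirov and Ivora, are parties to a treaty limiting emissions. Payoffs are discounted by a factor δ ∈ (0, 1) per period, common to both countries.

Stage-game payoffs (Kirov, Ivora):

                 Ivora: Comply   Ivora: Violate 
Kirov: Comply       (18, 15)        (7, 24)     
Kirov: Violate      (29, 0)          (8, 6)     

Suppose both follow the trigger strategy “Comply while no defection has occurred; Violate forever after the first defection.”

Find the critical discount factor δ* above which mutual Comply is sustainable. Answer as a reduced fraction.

11/21

Kirov's threshold: (29−18)/(29−8) = 11/21.
Ivora's threshold: (24−15)/(24−6) = 1/2.
11/21 > 1/2, so Kirov binds and δ* = 11/21.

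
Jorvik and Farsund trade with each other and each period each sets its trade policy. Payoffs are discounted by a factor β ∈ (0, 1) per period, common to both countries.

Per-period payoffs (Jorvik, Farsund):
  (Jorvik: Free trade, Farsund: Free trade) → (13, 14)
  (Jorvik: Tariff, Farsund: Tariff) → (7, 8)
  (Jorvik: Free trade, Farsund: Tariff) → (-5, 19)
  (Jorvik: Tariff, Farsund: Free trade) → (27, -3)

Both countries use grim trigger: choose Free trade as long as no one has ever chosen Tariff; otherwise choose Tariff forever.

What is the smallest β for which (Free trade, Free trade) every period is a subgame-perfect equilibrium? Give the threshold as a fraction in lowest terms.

Jorvik: cooperation gives 13 each period; deviation gives 27 once then 7 forever.
  13/(1−β) ≥ 27 + 7β/(1−β) ⇒ β ≥ 14/20 = 7/10.
Farsund: cooperation gives 14 each period; deviation gives 19 once then 8 forever.
  β ≥ 5/11.
Both must hold, so the binding constraint is Jorvik's: β ≥ 7/10.

7/10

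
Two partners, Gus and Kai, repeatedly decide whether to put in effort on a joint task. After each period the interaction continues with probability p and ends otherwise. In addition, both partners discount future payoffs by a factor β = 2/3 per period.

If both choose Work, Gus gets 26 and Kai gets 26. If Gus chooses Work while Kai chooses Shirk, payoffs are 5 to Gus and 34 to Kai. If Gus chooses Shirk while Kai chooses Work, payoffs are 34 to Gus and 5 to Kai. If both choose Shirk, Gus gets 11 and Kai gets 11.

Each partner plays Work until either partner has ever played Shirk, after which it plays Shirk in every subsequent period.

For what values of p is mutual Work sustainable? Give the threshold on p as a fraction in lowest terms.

Expected continuation weight on next period's payoff is β·p = 2/3·p, which plays the role of the discount factor.
Cooperation requires 2/3·p ≥ (34−26)/(34−11) = 8/23, hence p ≥ 12/23.

12/23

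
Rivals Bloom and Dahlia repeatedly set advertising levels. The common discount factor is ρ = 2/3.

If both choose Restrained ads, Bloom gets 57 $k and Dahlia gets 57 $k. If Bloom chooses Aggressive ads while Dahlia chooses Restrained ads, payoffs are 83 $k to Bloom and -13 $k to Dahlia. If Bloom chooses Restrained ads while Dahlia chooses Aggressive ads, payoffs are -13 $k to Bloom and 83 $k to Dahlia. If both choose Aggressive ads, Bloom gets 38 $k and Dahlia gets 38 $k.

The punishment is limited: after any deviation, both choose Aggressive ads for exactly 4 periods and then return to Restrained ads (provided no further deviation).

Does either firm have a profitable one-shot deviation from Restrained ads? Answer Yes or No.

No

Comparing payoff streams over the 5 periods until play realigns: cooperate → 57(1+ρ+…+ρ^4); deviate → 83 + 38(ρ+…+ρ^4).
Cooperation is sustained iff (57−38)(ρ+…+ρ^4) ≥ 83−57.
ρ+…+ρ^4 = 2/3·(1−(2/3)^4)/(1−2/3) = 1.6049, and (83−57)/(57−38) = 1.3684.
1.6049 ≥ 1.3684, so cooperation is sustainable.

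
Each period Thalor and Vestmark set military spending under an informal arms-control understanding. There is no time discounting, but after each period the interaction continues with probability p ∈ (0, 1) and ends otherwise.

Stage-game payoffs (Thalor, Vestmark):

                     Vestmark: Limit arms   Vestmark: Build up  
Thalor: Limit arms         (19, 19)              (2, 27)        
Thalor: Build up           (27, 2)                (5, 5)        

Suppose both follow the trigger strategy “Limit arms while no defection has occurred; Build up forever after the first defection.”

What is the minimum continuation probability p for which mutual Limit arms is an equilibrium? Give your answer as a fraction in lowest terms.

Expected cooperation value is 19 + p·19 + p²·19 + … = 19/(1−p); deviation gives 27 + p·5/(1−p).
19 ≥ 27(1−p) + 5p ⇒ 22p ≥ 8 ⇒ p ≥ 8/22 = 4/11.

4/11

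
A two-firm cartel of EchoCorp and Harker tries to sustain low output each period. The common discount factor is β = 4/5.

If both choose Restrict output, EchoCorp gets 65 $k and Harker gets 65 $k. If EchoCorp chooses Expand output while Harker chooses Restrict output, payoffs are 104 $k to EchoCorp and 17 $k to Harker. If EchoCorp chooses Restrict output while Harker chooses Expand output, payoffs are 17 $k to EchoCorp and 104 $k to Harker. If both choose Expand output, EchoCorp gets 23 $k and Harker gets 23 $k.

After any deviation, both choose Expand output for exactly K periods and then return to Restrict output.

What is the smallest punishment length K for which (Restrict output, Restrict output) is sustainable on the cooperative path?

2

Need Σ_{k=1}^{K} β^k ≥ (104−65)/(65−23) = 0.9286 at β = 4/5.
At K = 1 the sum is 0.8000 < 0.9286; at K = 2 it is 1.4400 ≥ 0.9286.
So the minimum punishment length is K = 2.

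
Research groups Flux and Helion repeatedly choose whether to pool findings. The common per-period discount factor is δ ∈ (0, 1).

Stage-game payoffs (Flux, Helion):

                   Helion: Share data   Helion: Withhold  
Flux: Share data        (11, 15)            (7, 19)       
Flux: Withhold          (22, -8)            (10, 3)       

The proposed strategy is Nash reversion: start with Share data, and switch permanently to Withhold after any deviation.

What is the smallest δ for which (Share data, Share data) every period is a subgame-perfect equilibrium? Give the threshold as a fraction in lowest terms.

Flux's threshold: (22−11)/(22−10) = 11/12.
Helion's threshold: (19−15)/(19−3) = 1/4.
11/12 > 1/4, so Flux binds and δ* = 11/12.

11/12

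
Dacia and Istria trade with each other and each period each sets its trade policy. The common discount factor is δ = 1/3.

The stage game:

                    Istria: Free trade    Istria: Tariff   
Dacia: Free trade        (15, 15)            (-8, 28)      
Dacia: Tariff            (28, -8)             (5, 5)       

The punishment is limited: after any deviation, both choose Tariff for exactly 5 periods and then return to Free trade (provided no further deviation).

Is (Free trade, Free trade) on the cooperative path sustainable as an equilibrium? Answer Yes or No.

A one-shot deviation gives 28 now, then 5 for 5 periods, then back to 15.
Gain from deviating: (28−15) today; loss: (15−5) in each of the next 5 periods.
No-deviation condition: (15−5)(δ+…+δ^5) ≥ 28−15, i.e. δ+…+δ^5 ≥ 13/10.
At δ = 1/3: δ+…+δ^5 = 0.4979 < 1.3000.
So cooperation is not sustainable.

No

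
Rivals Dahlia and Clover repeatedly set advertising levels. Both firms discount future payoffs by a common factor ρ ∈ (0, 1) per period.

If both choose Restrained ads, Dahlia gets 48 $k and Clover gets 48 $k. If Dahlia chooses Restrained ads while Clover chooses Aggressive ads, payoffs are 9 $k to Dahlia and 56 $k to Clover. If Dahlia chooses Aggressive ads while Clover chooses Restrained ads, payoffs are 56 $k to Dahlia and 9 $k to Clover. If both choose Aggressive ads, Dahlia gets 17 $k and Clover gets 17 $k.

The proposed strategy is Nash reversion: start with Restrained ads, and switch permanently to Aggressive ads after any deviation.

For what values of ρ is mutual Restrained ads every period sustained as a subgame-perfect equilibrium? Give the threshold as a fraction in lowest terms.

8/39

48/(1−ρ) ≥ 56 + 17ρ/(1−ρ)
48 ≥ 56 − 39ρ
ρ ≥ 8/39.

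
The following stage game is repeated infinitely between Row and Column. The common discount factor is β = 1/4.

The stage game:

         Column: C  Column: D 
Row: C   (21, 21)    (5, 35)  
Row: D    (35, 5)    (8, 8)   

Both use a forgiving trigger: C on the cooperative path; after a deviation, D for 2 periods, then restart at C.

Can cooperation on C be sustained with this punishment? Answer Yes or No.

IC: β+…+β^2 ≥ (35−21)/(21−8) = 14/13.
At β = 1/4: partial sum = 0.3125 < 1.0769. Cooperation not sustainable.

No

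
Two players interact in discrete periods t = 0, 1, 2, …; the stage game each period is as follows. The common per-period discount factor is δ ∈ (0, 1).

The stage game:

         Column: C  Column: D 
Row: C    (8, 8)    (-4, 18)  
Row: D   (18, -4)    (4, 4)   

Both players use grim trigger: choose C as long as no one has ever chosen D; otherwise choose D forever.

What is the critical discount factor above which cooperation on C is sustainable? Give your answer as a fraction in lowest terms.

5/7

Under grim trigger the critical discount factor is (T−C)/(T−P) with T = 18, C = 8, P = 4.
δ* = (18−8)/(18−4) = 10/14 = 5/7.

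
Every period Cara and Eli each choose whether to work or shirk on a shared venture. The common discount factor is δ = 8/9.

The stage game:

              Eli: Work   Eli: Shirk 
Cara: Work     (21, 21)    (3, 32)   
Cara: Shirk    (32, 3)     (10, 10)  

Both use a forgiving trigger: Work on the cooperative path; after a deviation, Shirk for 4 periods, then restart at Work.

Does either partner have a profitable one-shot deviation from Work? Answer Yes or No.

No

A one-shot deviation gives 32 now, then 10 for 4 periods, then back to 21.
Gain from deviating: (32−21) today; loss: (21−10) in each of the next 4 periods.
No-deviation condition: (21−10)(δ+…+δ^4) ≥ 32−21, i.e. δ+…+δ^4 ≥ 1.
At δ = 8/9: δ+…+δ^4 = 3.0056 ≥ 1.0000.
So cooperation is sustainable.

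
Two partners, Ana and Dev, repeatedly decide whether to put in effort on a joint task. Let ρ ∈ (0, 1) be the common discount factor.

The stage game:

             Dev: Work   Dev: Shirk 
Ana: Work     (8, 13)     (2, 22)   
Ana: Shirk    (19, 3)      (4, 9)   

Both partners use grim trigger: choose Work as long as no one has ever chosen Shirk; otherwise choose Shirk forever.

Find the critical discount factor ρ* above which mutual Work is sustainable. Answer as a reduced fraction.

11/15

For Ana: deviation gain 19−8 = 11, per-period punishment loss 8−4 = 4. IC gives ρ ≥ 11/15.
For Dev: gain 9, loss 4 per period, so ρ ≥ 9/13.
The tighter constraint is Ana's, so cooperation needs ρ ≥ 11/15.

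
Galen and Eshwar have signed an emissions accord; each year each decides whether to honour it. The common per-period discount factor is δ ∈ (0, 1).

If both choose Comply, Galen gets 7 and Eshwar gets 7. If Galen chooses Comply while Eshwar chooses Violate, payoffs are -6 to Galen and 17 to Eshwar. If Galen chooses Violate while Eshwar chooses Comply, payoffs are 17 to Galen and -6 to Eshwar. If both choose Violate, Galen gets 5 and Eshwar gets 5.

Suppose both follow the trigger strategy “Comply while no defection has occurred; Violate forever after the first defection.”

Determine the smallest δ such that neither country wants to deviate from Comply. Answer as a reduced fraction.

Under grim trigger the critical discount factor is (T−C)/(T−P) with T = 17, C = 7, P = 5.
δ* = (17−7)/(17−5) = 10/12 = 5/6.

5/6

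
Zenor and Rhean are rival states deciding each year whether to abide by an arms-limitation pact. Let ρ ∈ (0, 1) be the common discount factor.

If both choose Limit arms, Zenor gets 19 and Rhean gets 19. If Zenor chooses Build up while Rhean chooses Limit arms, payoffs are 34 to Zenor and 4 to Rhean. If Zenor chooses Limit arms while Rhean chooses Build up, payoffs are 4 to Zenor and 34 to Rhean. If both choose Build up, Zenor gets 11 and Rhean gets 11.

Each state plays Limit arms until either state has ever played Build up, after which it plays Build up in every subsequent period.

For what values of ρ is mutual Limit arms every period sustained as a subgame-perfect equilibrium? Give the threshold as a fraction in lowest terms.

15/23

19/(1−ρ) ≥ 34 + 11ρ/(1−ρ)
19 ≥ 34 − 23ρ
ρ ≥ 15/23.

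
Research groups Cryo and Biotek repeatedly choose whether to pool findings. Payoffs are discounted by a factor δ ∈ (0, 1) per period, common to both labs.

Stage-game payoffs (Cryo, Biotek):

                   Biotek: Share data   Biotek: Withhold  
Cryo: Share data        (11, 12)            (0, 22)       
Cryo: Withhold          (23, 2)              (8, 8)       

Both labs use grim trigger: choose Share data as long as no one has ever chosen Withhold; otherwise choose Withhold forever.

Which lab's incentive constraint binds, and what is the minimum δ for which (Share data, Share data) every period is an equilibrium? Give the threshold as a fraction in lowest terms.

Cryo; δ ≥ 4/5

For Cryo: deviation gain 23−11 = 12, per-period punishment loss 11−8 = 3. IC gives δ ≥ 12/15 = 4/5.
For Biotek: gain 10, loss 4 per period, so δ ≥ 10/14 = 5/7.
The tighter constraint is Cryo's, so cooperation needs δ ≥ 4/5.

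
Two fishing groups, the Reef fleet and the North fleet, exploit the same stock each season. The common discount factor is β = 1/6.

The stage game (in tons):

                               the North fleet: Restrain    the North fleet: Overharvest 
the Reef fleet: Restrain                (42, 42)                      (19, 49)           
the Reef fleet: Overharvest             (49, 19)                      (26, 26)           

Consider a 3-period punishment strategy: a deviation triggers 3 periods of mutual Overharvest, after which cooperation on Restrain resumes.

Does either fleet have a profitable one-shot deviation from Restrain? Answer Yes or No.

Yes

IC: β+…+β^3 ≥ (49−42)/(42−26) = 7/16.
At β = 1/6: partial sum = 0.1991 < 0.4375. Cooperation not sustainable.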